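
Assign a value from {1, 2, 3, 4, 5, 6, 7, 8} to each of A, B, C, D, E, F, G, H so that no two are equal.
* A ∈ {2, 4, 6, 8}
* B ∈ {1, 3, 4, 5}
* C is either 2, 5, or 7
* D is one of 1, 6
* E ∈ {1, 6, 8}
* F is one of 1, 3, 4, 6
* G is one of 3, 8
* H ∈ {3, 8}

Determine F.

4

The 8 variables together cover exactly {1, 2, 3, 4, 5, 6, 7, 8} — 8 values for 8 variables — and 7 appears only in C's list, so C = 7.
Among the 7 still-open variables, 2 fits only A (and all 7 values in {1, 2, 3, 4, 5, 6, 8} must be used), so A = 2.
The 6 still-open variables draw from only 6 values {1, 3, 4, 5, 6, 8}, so each is used; only B can be 5, hence B = 5.
The 5 still-open variables draw from only 5 values {1, 3, 4, 6, 8}, so each is used; only F can be 4, hence F = 4.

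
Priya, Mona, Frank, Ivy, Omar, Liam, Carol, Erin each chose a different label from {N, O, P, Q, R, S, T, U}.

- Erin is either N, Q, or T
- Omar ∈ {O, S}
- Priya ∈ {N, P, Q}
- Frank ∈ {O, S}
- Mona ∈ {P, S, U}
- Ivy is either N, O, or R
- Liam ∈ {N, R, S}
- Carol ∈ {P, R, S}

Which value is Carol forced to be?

P

The 8 variables together cover exactly {N, O, P, Q, R, S, T, U} — 8 values for 8 variables — and T appears only in Erin's list, so Erin = T.
The 7 still-open variables together cover exactly {N, O, P, Q, R, S, U} — 7 values for 7 variables — and Q appears only in Priya's list, so Priya = Q.
The 6 still-open variables draw from only 6 values {N, O, P, R, S, U}, so each is used; only Mona can be U, hence Mona = U.
Among the 5 still-open variables, P fits only Carol (and all 5 values in {N, O, P, R, S} must be used), so Carol = P.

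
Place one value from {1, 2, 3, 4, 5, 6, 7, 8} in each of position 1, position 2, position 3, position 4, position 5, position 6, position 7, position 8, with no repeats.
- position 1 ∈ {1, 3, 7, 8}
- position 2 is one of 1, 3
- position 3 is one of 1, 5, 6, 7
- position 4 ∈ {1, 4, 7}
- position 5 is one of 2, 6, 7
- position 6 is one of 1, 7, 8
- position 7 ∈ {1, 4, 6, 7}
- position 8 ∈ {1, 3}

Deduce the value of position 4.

4

Among the 8 variables, 2 fits only position 5 (and all 8 values in {1, 2, 3, 4, 5, 6, 7, 8} must be used), so position 5 = 2.
The 7 still-open variables draw from only 7 values {1, 3, 4, 5, 6, 7, 8}, so each is used; only position 3 can be 5, hence position 3 = 5.
The 6 still-open variables draw from only 6 values {1, 3, 4, 6, 7, 8}, so each is used; only position 7 can be 6, hence position 7 = 6.
The 5 still-open variables draw from only 5 values {1, 3, 4, 7, 8}, so each is used; only position 4 can be 4, hence position 4 = 4.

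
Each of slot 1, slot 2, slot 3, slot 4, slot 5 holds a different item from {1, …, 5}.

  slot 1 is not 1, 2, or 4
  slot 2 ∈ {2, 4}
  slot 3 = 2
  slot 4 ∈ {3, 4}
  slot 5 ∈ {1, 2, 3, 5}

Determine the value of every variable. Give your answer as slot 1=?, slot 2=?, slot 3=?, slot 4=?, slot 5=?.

slot 3 must be 2 (only option left). Remove 2 from slot 2, slot 5.
slot 2 has just one choice, so slot 2 = 4. Remove 4 from slot 4.
slot 4 has just one choice, so slot 4 = 3. Strike 3 from slot 1, slot 5.
slot 1 must be 5 (only option left). So slot 5 can't be 5.
slot 5's domain is down to {1}, so slot 5 = 1.

slot 1=5, slot 2=4, slot 3=2, slot 4=3, slot 5=1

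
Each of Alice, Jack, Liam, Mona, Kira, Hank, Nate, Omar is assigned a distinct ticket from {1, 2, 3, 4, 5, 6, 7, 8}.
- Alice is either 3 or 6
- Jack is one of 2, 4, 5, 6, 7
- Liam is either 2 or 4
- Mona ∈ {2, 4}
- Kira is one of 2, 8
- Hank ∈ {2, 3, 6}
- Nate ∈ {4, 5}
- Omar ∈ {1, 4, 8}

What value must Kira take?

The 8 variables together cover exactly {1, 2, 3, 4, 5, 6, 7, 8} — 8 values for 8 variables — and 1 appears only in Omar's list, so Omar = 1.
The 7 still-open variables together cover exactly {2, 3, 4, 5, 6, 7, 8} — 7 values for 7 variables — and 7 appears only in Jack's list, so Jack = 7.
The 6 still-open variables draw from only 6 values {2, 3, 4, 5, 6, 8}, so each is used; only Nate can be 5, hence Nate = 5.
The 5 still-open variables draw from only 5 values {2, 3, 4, 6, 8}, so each is used; only Kira can be 8, hence Kira = 8.

8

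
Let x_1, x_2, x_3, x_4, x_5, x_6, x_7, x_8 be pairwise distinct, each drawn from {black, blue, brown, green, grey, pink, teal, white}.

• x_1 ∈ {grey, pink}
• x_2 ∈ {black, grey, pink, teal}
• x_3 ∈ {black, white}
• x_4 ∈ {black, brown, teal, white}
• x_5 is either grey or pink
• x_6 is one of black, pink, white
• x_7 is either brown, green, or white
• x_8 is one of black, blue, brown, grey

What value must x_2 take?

teal

The 8 variables draw from only 8 values {black, blue, brown, green, grey, pink, teal, white}, so each is used; only x_8 can be blue, hence x_8 = blue.
The 7 still-open variables together cover exactly {black, brown, green, grey, pink, teal, white} — 7 values for 7 variables — and green appears only in x_7's list, so x_7 = green.
The 6 still-open variables together cover exactly {black, brown, grey, pink, teal, white} — 6 values for 6 variables — and brown appears only in x_4's list, so x_4 = brown.
The 5 still-open variables draw from only 5 values {black, grey, pink, teal, white}, so each is used; only x_2 can be teal, hence x_2 = teal.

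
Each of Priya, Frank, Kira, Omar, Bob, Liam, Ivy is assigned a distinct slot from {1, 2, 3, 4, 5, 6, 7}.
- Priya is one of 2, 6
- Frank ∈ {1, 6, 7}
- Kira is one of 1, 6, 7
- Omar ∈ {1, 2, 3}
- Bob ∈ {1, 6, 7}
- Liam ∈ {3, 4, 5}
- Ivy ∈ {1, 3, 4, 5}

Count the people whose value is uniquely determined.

Frank, Kira, Bob share exactly the 3 values {1, 6, 7}; by pigeonhole those values go to them, so strike 1, 6, 7 from Priya, Omar, Ivy.
That leaves Priya = 2. Eliminate 2 elsewhere: Omar.
Omar's domain is down to {3}, so Omar = 3. Remove 3 from Liam, Ivy.
Determined: Priya=2, Omar=3. The other people each still have more than one consistent value. That makes 2.

2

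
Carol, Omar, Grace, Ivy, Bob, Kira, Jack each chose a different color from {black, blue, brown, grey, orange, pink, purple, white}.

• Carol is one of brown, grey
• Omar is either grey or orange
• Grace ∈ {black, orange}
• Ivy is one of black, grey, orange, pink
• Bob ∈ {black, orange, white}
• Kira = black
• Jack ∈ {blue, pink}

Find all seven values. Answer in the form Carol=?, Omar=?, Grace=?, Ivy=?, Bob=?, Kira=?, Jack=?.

Carol=brown, Omar=grey, Grace=orange, Ivy=pink, Bob=white, Kira=black, Jack=blue

Kira's domain is down to {black}, so Kira = black. Remove black from Grace, Ivy, Bob.
Grace must be orange (only option left). Eliminate orange elsewhere: Omar, Ivy, Bob.
Bob's domain is down to {white}, so Bob = white.
Omar's domain is down to {grey}, so Omar = grey. So Carol, Ivy can't be grey.
That leaves Ivy = pink. Remove pink from Jack.
Jack must be blue (only option left).
Carol must be brown (only option left).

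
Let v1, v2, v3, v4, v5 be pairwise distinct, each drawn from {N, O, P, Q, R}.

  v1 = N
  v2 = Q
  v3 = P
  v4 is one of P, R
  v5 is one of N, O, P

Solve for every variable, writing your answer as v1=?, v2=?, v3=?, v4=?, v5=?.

v1 must be N (only option left). Strike N from v5.
v2 must be Q (only option left).
v3 has just one choice, so v3 = P. Strike P from v4, v5.
That leaves v4 = R.
v5 must be O (only option left).

v1=N, v2=Q, v3=P, v4=R, v5=O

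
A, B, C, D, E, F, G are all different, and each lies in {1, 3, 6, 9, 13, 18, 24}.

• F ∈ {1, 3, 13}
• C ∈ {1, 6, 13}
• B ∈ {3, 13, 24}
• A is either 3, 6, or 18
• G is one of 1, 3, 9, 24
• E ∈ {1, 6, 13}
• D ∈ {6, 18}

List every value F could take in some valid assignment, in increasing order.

1, 3, 13

Among the 7 variables, 9 fits only G (and all 7 values in {1, 3, 6, 9, 13, 18, 24} must be used), so G = 9.
Among the 6 still-open variables, 24 fits only B (and all 6 values in {1, 3, 6, 13, 18, 24} must be used), so B = 24.
No further eliminations apply; F can still be any of 1, 3, 13.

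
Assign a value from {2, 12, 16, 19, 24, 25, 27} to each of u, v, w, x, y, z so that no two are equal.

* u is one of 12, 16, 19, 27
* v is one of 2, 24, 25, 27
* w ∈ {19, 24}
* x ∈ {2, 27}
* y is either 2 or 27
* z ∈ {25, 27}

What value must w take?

19

The 2 variables x and y are confined to {2, 27}, which locks those values in; drop them from u, v, z.
That leaves z = 25. Eliminate 25 elsewhere: v.
v must be 24 (only option left). Eliminate 24 elsewhere: w.
So w = 19.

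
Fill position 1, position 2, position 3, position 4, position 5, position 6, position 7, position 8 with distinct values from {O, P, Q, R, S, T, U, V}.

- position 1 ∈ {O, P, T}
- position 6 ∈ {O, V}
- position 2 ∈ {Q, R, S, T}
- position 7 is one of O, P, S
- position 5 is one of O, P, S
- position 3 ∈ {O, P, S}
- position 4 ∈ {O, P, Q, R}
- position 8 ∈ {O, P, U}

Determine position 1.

T

The 8 variables draw from only 8 values {O, P, Q, R, S, T, U, V}, so each is used; only position 8 can be U, hence position 8 = U.
The 7 still-open variables together cover exactly {O, P, Q, R, S, T, V} — 7 values for 7 variables — and V appears only in position 6's list, so position 6 = V.
The 3 variables position 3, position 5, position 7 are confined to {O, P, S}, which locks those values in; drop them from position 1, position 2, position 4.
So position 1 = T.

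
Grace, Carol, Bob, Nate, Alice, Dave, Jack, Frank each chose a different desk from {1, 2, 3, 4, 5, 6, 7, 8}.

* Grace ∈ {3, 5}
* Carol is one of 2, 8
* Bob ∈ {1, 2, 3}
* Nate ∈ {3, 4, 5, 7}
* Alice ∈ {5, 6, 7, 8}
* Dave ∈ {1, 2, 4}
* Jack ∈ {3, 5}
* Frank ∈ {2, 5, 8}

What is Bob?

1

The 8 variables together cover exactly {1, 2, 3, 4, 5, 6, 7, 8} — 8 values for 8 variables — and 6 appears only in Alice's list, so Alice = 6.
The 7 still-open variables draw from only 7 values {1, 2, 3, 4, 5, 7, 8}, so each is used; only Nate can be 7, hence Nate = 7.
The 6 still-open variables together cover exactly {1, 2, 3, 4, 5, 8} — 6 values for 6 variables — and 4 appears only in Dave's list, so Dave = 4.
The 5 still-open variables draw from only 5 values {1, 2, 3, 5, 8}, so each is used; only Bob can be 1, hence Bob = 1.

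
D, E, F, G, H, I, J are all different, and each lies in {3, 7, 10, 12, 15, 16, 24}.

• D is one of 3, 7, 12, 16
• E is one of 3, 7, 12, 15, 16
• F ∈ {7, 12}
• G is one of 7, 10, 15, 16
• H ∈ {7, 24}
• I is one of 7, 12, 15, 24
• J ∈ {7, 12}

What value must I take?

15

The 7 variables draw from only 7 values {3, 7, 10, 12, 15, 16, 24}, so each is used; only G can be 10, hence G = 10.
F and J between them cover only {7, 12} — a naked pair. Remove those values from D, E, H, I.
H must be 24 (only option left). Eliminate 24 elsewhere: I.
So I = 15.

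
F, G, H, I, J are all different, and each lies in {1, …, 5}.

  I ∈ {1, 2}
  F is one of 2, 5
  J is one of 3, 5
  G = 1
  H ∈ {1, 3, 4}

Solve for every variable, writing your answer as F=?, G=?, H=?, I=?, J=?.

F=5, G=1, H=4, I=2, J=3

G has just one choice, so G = 1. So H, I can't be 1.
That leaves I = 2. Remove 2 from F.
F's domain is down to {5}, so F = 5. Remove 5 from J.
J must be 3 (only option left). Eliminate 3 elsewhere: H.
That leaves H = 4.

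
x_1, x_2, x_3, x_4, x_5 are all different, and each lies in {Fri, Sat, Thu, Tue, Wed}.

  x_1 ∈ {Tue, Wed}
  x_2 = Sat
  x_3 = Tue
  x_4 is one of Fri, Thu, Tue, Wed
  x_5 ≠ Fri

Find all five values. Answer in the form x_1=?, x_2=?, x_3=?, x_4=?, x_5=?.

x_2 must be Sat (only option left). So x_5 can't be Sat.
x_3 must be Tue (only option left). Eliminate Tue elsewhere: x_1, x_4, x_5.
x_1 must be Wed (only option left). Remove Wed from x_4, x_5.
x_5 must be Thu (only option left). Strike Thu from x_4.
x_4 has just one choice, so x_4 = Fri.

x_1=Wed, x_2=Sat, x_3=Tue, x_4=Fri, x_5=Thu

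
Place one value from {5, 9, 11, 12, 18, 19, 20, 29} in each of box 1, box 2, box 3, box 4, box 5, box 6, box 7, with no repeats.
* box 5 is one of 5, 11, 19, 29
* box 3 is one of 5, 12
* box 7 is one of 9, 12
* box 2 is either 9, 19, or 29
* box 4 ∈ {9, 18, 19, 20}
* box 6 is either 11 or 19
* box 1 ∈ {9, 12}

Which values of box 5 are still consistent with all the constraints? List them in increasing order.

11, 19, 29

The 2 variables box 1 and box 7 are confined to {9, 12}, which locks those values in; drop them from box 2, box 3, box 4.
That leaves box 3 = 5. Strike 5 from box 5.
box 2, box 5, box 6 between them cover only {11, 19, 29} — a naked triple. Remove those values from box 4.
No further eliminations apply; box 5 can still be any of 11, 19, 29.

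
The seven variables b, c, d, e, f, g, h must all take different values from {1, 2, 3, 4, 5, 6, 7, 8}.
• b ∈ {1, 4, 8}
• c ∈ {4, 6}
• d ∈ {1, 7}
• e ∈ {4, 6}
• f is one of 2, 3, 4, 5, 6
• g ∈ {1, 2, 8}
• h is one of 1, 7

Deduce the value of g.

The 2 variables c and e are confined to {4, 6}, which locks those values in; drop them from b, f.
The 2 variables d and h are confined to {1, 7}, which locks those values in; drop them from b, g.
b's domain is down to {8}, so b = 8. Eliminate 8 elsewhere: g.
So g = 2.

2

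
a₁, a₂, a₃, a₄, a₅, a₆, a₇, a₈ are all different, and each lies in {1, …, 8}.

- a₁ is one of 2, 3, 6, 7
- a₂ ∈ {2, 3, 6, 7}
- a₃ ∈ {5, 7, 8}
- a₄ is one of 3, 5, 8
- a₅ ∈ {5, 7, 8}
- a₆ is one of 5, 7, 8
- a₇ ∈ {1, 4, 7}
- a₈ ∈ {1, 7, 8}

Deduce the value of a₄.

3

Among the 8 variables, 4 fits only a₇ (and all 8 values in {1, 2, 3, 4, 5, 6, 7, 8} must be used), so a₇ = 4.
Among the 7 still-open variables, 1 fits only a₈ (and all 7 values in {1, 2, 3, 5, 6, 7, 8} must be used), so a₈ = 1.
a₃, a₅, a₆ share exactly the 3 values {5, 7, 8}; by pigeonhole those values go to them, so strike 5, 7, 8 from a₁, a₂, a₄.
So a₄ = 3.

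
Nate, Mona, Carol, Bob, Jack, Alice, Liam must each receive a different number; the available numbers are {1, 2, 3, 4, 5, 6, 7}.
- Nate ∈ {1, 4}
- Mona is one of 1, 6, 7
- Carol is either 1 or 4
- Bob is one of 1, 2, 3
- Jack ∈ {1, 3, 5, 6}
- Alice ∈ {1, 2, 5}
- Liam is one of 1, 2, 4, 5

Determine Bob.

The 7 variables together cover exactly {1, 2, 3, 4, 5, 6, 7} — 7 values for 7 variables — and 7 appears only in Mona's list, so Mona = 7.
The 6 still-open variables draw from only 6 values {1, 2, 3, 4, 5, 6}, so each is used; only Jack can be 6, hence Jack = 6.
The 5 still-open variables together cover exactly {1, 2, 3, 4, 5} — 5 values for 5 variables — and 3 appears only in Bob's list, so Bob = 3.

3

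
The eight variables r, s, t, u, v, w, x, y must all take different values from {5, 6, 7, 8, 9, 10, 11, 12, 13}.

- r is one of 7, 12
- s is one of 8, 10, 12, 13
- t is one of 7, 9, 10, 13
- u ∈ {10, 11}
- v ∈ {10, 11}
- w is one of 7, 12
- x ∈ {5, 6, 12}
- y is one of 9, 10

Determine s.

8

The 2 variables r and w are confined to {7, 12}, which locks those values in; drop them from s, t, x.
The 2 variables u and v are confined to {10, 11}, which locks those values in; drop them from s, t, y.
That leaves y = 9. Eliminate 9 elsewhere: t.
t's domain is down to {13}, so t = 13. Remove 13 from s.
So s = 8.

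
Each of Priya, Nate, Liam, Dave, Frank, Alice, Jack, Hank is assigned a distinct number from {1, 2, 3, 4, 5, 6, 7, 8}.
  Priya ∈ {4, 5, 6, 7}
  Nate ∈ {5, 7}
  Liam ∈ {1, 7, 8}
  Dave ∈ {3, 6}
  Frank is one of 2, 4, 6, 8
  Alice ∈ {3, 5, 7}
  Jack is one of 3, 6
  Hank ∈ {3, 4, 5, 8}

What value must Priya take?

4

The 8 variables together cover exactly {1, 2, 3, 4, 5, 6, 7, 8} — 8 values for 8 variables — and 1 appears only in Liam's list, so Liam = 1.
The 7 still-open variables draw from only 7 values {2, 3, 4, 5, 6, 7, 8}, so each is used; only Frank can be 2, hence Frank = 2.
Among the 6 still-open variables, 8 fits only Hank (and all 6 values in {3, 4, 5, 6, 7, 8} must be used), so Hank = 8.
The 5 still-open variables draw from only 5 values {3, 4, 5, 6, 7}, so each is used; only Priya can be 4, hence Priya = 4.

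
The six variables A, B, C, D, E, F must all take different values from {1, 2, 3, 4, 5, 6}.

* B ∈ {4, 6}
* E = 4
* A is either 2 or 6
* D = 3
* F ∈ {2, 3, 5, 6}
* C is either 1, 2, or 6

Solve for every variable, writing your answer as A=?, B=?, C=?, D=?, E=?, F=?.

D has just one choice, so D = 3. Eliminate 3 elsewhere: F.
E must be 4 (only option left). Eliminate 4 elsewhere: B.
B must be 6 (only option left). Strike 6 from A, C, F.
A has just one choice, so A = 2. So C, F can't be 2.
That leaves C = 1.
F has just one choice, so F = 5.

A=2, B=6, C=1, D=3, E=4, F=5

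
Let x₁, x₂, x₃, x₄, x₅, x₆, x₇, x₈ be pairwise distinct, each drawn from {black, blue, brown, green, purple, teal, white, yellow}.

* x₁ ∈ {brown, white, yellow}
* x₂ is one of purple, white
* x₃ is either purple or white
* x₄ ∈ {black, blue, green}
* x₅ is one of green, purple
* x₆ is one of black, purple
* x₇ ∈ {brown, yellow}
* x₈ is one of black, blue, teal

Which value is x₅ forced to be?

green

Among the 8 variables, teal fits only x₈ (and all 8 values in {black, blue, brown, green, purple, teal, white, yellow} must be used), so x₈ = teal.
The 7 still-open variables draw from only 7 values {black, blue, brown, green, purple, white, yellow}, so each is used; only x₄ can be blue, hence x₄ = blue.
The 6 still-open variables together cover exactly {black, brown, green, purple, white, yellow} — 6 values for 6 variables — and black appears only in x₆'s list, so x₆ = black.
The 5 still-open variables draw from only 5 values {brown, green, purple, white, yellow}, so each is used; only x₅ can be green, hence x₅ = green.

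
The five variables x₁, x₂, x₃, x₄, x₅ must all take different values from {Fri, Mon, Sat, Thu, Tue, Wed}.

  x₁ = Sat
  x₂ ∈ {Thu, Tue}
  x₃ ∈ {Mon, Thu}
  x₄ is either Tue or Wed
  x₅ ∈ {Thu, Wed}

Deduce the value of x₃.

Mon

x₁ must be Sat (only option left).
The 4 still-open variables together cover exactly {Mon, Thu, Tue, Wed} — 4 values for 4 variables — and Mon appears only in x₃'s list, so x₃ = Mon.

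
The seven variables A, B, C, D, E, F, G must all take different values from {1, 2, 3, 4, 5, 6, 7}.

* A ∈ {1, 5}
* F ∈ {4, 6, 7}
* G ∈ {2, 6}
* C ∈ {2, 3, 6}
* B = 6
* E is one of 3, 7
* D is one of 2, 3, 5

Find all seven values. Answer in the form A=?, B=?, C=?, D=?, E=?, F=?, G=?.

A=1, B=6, C=3, D=5, E=7, F=4, G=2

B's domain is down to {6}, so B = 6. So C, F, G can't be 6.
G's domain is down to {2}, so G = 2. Remove 2 from C, D.
That leaves C = 3. Eliminate 3 elsewhere: D, E.
D must be 5 (only option left). So A can't be 5.
E must be 7 (only option left). Eliminate 7 elsewhere: F.
F has just one choice, so F = 4.
A's domain is down to {1}, so A = 1.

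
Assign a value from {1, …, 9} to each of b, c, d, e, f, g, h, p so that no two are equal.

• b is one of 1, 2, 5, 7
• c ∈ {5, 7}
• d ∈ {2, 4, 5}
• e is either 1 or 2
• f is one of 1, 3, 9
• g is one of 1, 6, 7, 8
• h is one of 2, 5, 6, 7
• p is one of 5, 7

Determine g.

8

The 2 variables c and p are confined to {5, 7}, which locks those values in; drop them from b, d, g, h.
b and e share exactly the 2 values {1, 2}; by pigeonhole those values go to them, so strike 1, 2 from d, f, g, h.
d must be 4 (only option left).
h must be 6 (only option left). Eliminate 6 elsewhere: g.
So g = 8.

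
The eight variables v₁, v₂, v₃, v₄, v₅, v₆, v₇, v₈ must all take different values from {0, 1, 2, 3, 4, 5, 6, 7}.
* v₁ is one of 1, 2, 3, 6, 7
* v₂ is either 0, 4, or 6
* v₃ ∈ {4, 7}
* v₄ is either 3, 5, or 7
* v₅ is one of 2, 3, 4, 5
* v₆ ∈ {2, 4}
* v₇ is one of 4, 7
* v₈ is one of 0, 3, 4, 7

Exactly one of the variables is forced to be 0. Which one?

v₈

Among the 8 variables, 1 fits only v₁ (and all 8 values in {0, 1, 2, 3, 4, 5, 6, 7} must be used), so v₁ = 1.
The 7 still-open variables together cover exactly {0, 2, 3, 4, 5, 6, 7} — 7 values for 7 variables — and 6 appears only in v₂'s list, so v₂ = 6.
The 6 still-open variables draw from only 6 values {0, 2, 3, 4, 5, 7}, so each is used; only v₈ can be 0, hence v₈ = 0.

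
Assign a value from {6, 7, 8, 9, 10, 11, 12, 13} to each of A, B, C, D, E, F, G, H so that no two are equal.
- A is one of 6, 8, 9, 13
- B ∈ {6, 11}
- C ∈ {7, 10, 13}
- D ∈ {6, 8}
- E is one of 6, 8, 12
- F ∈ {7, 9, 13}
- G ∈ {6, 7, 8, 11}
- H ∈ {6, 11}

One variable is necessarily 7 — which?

Among the 8 variables, 10 fits only C (and all 8 values in {6, 7, 8, 9, 10, 11, 12, 13} must be used), so C = 10.
The 7 still-open variables draw from only 7 values {6, 7, 8, 9, 11, 12, 13}, so each is used; only E can be 12, hence E = 12.
B and H between them cover only {6, 11} — a naked pair. Remove those values from A, D, G.
D's domain is down to {8}, so D = 8. Remove 8 from A, G.
So 7 goes to G.

G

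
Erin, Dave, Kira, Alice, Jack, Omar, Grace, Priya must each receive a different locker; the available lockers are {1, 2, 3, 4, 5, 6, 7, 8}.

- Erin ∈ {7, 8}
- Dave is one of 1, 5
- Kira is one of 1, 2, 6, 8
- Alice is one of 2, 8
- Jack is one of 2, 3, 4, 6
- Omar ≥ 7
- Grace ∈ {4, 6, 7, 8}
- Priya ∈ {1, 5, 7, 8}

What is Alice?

Among the 8 variables, 3 fits only Jack (and all 8 values in {1, 2, 3, 4, 5, 6, 7, 8} must be used), so Jack = 3.
Among the 7 still-open variables, 4 fits only Grace (and all 7 values in {1, 2, 4, 5, 6, 7, 8} must be used), so Grace = 4.
The 6 still-open variables together cover exactly {1, 2, 5, 6, 7, 8} — 6 values for 6 variables — and 6 appears only in Kira's list, so Kira = 6.
The 5 still-open variables draw from only 5 values {1, 2, 5, 7, 8}, so each is used; only Alice can be 2, hence Alice = 2.

2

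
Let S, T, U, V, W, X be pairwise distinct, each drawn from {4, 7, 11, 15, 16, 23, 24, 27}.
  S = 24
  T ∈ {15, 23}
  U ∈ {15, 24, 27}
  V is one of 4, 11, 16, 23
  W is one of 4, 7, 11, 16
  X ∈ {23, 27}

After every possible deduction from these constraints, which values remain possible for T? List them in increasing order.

S's domain is down to {24}, so S = 24. Strike 24 from U.
The 3 variables T, U, X are confined to {15, 23, 27}, which locks those values in; drop them from V.
No further eliminations apply; T can still be any of 15, 23.

15, 23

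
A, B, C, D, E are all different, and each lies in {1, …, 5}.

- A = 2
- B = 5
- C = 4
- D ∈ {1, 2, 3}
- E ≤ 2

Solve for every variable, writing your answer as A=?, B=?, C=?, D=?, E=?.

A=2, B=5, C=4, D=3, E=1

A must be 2 (only option left). So D, E can't be 2.
B's domain is down to {5}, so B = 5.
That leaves C = 4.
E must be 1 (only option left). Remove 1 from D.
That leaves D = 3.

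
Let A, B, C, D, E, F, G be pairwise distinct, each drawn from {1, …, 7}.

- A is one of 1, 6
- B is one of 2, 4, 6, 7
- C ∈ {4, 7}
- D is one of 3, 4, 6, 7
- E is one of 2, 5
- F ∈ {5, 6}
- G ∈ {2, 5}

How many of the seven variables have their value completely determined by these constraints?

The 7 variables together cover exactly {1, 2, 3, 4, 5, 6, 7} — 7 values for 7 variables — and 1 appears only in A's list, so A = 1.
Among the 6 still-open variables, 3 fits only D (and all 6 values in {2, 3, 4, 5, 6, 7} must be used), so D = 3.
The 2 variables E and G are confined to {2, 5}, which locks those values in; drop them from B, F.
F has just one choice, so F = 6. Remove 6 from B.
Determined: A=1, D=3, F=6. The other variables each still have more than one consistent value. That makes 3.

3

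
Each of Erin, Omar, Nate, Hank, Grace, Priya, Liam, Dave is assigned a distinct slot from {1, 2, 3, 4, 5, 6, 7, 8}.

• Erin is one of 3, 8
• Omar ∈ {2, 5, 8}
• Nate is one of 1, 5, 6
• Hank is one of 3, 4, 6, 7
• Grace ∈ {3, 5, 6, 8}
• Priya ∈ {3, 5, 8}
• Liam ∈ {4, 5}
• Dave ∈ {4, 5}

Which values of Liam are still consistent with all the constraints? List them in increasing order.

Among the 8 variables, 1 fits only Nate (and all 8 values in {1, 2, 3, 4, 5, 6, 7, 8} must be used), so Nate = 1.
Among the 7 still-open variables, 2 fits only Omar (and all 7 values in {2, 3, 4, 5, 6, 7, 8} must be used), so Omar = 2.
Among the 6 still-open variables, 7 fits only Hank (and all 6 values in {3, 4, 5, 6, 7, 8} must be used), so Hank = 7.
The 5 still-open variables together cover exactly {3, 4, 5, 6, 8} — 5 values for 5 variables — and 6 appears only in Grace's list, so Grace = 6.
Liam and Dave share exactly the 2 values {4, 5}; by pigeonhole those values go to them, so strike 4, 5 from Priya.
No further eliminations apply; Liam can still be any of 4, 5.

4, 5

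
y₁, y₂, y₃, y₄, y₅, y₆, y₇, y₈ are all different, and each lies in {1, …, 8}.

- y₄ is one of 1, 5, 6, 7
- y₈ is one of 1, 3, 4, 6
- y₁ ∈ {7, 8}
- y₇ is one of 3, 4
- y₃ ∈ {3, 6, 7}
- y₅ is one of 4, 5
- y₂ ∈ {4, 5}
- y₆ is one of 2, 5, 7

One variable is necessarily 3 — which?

y₇

The 8 variables together cover exactly {1, 2, 3, 4, 5, 6, 7, 8} — 8 values for 8 variables — and 2 appears only in y₆'s list, so y₆ = 2.
Among the 7 still-open variables, 8 fits only y₁ (and all 7 values in {1, 3, 4, 5, 6, 7, 8} must be used), so y₁ = 8.
y₂ and y₅ share exactly the 2 values {4, 5}; by pigeonhole those values go to them, so strike 4, 5 from y₄, y₇, y₈.
So 3 goes to y₇.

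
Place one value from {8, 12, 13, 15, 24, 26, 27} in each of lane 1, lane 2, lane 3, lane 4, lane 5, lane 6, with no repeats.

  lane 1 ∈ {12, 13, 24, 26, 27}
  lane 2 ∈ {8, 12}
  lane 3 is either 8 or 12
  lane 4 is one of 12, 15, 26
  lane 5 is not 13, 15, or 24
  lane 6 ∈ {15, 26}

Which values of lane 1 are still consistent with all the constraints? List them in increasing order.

13, 24

lane 2 and lane 3 share exactly the 2 values {8, 12}; by pigeonhole those values go to them, so strike 8, 12 from lane 1, lane 4, lane 5.
lane 4 and lane 6 between them cover only {15, 26} — a naked pair. Remove those values from lane 1, lane 5.
lane 5's domain is down to {27}, so lane 5 = 27. So lane 1 can't be 27.
No further eliminations apply; lane 1 can still be any of 13, 24.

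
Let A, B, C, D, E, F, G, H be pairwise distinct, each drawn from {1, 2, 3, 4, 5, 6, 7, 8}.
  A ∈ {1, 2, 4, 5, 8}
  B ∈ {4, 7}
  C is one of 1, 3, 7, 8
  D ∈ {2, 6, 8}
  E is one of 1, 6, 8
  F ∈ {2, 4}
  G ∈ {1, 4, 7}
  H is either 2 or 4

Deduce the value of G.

1

The 8 variables together cover exactly {1, 2, 3, 4, 5, 6, 7, 8} — 8 values for 8 variables — and 3 appears only in C's list, so C = 3.
The 7 still-open variables together cover exactly {1, 2, 4, 5, 6, 7, 8} — 7 values for 7 variables — and 5 appears only in A's list, so A = 5.
F and H between them cover only {2, 4} — a naked pair. Remove those values from B, D, G.
B's domain is down to {7}, so B = 7. Remove 7 from G.
So G = 1.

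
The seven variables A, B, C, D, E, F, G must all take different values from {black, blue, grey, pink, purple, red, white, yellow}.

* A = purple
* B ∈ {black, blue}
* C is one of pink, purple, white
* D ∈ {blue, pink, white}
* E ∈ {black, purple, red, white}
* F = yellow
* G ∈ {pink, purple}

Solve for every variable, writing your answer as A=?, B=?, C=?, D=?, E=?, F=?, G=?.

A=purple, B=black, C=white, D=blue, E=red, F=yellow, G=pink

A must be purple (only option left). Strike purple from C, E, G.
F must be yellow (only option left).
G has just one choice, so G = pink. Eliminate pink elsewhere: C, D.
C has just one choice, so C = white. Eliminate white elsewhere: D, E.
D has just one choice, so D = blue. So B can't be blue.
That leaves B = black. Remove black from E.
E has just one choice, so E = red.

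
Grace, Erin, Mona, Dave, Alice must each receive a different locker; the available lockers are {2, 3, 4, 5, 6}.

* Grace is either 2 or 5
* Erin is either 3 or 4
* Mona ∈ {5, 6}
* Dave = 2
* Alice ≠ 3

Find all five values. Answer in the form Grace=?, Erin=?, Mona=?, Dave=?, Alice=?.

Dave must be 2 (only option left). Eliminate 2 elsewhere: Grace, Alice.
That leaves Grace = 5. Remove 5 from Mona, Alice.
Mona has just one choice, so Mona = 6. Strike 6 from Alice.
Alice has just one choice, so Alice = 4. Strike 4 from Erin.
That leaves Erin = 3.

Grace=5, Erin=3, Mona=6, Dave=2, Alice=4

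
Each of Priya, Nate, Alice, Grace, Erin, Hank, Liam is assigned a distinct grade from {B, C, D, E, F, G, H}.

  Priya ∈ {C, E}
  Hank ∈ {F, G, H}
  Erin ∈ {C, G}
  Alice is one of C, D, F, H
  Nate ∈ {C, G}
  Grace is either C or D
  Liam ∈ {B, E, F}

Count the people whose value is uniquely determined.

The 7 variables draw from only 7 values {B, C, D, E, F, G, H}, so each is used; only Liam can be B, hence Liam = B.
Among the 6 still-open variables, E fits only Priya (and all 6 values in {C, D, E, F, G, H} must be used), so Priya = E.
Nate and Erin share exactly the 2 values {C, G}; by pigeonhole those values go to them, so strike C, G from Alice, Grace, Hank.
That leaves Grace = D. Strike D from Alice.
Determined: Priya=E, Grace=D, Liam=B. The other people each still have more than one consistent value. That makes 3.

3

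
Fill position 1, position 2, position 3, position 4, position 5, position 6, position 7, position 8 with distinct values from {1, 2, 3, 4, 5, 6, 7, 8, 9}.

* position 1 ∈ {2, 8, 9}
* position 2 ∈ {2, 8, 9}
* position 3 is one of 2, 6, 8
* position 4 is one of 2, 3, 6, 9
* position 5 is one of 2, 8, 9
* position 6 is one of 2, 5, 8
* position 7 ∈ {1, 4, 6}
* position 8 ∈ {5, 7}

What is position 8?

7

The 3 variables position 1, position 2, position 5 are confined to {2, 8, 9}, which locks those values in; drop them from position 3, position 4, position 6.
That leaves position 3 = 6. So position 4, position 7 can't be 6.
That leaves position 4 = 3.
position 6 has just one choice, so position 6 = 5. Strike 5 from position 8.
So position 8 = 7.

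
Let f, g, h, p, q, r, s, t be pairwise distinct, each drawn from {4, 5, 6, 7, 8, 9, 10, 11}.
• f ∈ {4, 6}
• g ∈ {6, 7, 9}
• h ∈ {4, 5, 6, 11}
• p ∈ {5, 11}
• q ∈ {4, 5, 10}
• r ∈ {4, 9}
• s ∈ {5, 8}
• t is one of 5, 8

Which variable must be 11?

p

The 8 variables together cover exactly {4, 5, 6, 7, 8, 9, 10, 11} — 8 values for 8 variables — and 7 appears only in g's list, so g = 7.
The 7 still-open variables together cover exactly {4, 5, 6, 8, 9, 10, 11} — 7 values for 7 variables — and 9 appears only in r's list, so r = 9.
Among the 6 still-open variables, 10 fits only q (and all 6 values in {4, 5, 6, 8, 10, 11} must be used), so q = 10.
The 2 variables s and t are confined to {5, 8}, which locks those values in; drop them from h, p.
So 11 goes to p.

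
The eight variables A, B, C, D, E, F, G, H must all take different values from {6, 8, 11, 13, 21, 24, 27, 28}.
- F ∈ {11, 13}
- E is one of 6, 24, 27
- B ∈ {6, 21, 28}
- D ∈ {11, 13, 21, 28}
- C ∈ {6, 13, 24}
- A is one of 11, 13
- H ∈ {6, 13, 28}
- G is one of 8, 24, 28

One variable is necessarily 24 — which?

The 8 variables draw from only 8 values {6, 8, 11, 13, 21, 24, 27, 28}, so each is used; only G can be 8, hence G = 8.
The 7 still-open variables draw from only 7 values {6, 11, 13, 21, 24, 27, 28}, so each is used; only E can be 27, hence E = 27.
Among the 6 still-open variables, 24 fits only C (and all 6 values in {6, 11, 13, 21, 24, 28} must be used), so C = 24.

C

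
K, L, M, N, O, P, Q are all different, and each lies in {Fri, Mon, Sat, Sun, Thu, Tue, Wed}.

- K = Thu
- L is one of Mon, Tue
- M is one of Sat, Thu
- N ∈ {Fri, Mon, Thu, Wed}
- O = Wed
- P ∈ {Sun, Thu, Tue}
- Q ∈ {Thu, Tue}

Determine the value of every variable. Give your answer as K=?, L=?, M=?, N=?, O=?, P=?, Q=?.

K=Thu, L=Mon, M=Sat, N=Fri, O=Wed, P=Sun, Q=Tue

K must be Thu (only option left). So M, N, P, Q can't be Thu.
M must be Sat (only option left).
O must be Wed (only option left). Eliminate Wed elsewhere: N.
Q has just one choice, so Q = Tue. Remove Tue from L, P.
L must be Mon (only option left). So N can't be Mon.
N's domain is down to {Fri}, so N = Fri.
P has just one choice, so P = Sun.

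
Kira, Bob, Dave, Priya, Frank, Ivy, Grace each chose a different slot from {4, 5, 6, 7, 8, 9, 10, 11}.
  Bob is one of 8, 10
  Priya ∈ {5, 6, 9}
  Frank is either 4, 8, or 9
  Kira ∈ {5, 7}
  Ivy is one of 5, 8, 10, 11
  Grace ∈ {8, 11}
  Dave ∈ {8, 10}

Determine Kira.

7

Bob and Dave share exactly the 2 values {8, 10}; by pigeonhole those values go to them, so strike 8, 10 from Frank, Ivy, Grace.
That leaves Grace = 11. Eliminate 11 elsewhere: Ivy.
Ivy's domain is down to {5}, so Ivy = 5. So Kira, Priya can't be 5.
So Kira = 7.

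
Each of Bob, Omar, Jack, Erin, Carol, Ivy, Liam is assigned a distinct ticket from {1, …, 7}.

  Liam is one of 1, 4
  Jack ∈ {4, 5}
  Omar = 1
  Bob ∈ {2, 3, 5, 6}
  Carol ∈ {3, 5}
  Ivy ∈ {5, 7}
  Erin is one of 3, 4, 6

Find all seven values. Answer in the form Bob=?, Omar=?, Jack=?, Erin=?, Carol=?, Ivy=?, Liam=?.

Omar has just one choice, so Omar = 1. Eliminate 1 elsewhere: Liam.
Liam has just one choice, so Liam = 4. Eliminate 4 elsewhere: Jack, Erin.
Jack must be 5 (only option left). Remove 5 from Bob, Carol, Ivy.
That leaves Carol = 3. Eliminate 3 elsewhere: Bob, Erin.
Ivy has just one choice, so Ivy = 7.
Erin's domain is down to {6}, so Erin = 6. Remove 6 from Bob.
Bob must be 2 (only option left).

Bob=2, Omar=1, Jack=5, Erin=6, Carol=3, Ivy=7, Liam=4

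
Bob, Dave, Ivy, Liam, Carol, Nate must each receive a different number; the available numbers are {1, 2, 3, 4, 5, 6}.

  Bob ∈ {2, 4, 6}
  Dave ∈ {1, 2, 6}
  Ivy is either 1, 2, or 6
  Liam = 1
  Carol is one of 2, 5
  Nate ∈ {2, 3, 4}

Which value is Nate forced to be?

Liam must be 1 (only option left). Eliminate 1 elsewhere: Dave, Ivy.
The 5 still-open variables together cover exactly {2, 3, 4, 5, 6} — 5 values for 5 variables — and 3 appears only in Nate's list, so Nate = 3.

3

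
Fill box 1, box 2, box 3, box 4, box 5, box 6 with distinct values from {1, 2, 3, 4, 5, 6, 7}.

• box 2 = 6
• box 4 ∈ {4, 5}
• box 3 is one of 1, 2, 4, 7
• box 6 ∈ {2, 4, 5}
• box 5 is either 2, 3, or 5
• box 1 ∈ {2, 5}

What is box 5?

3

box 2's domain is down to {6}, so box 2 = 6.
The 3 variables box 1, box 4, box 6 are confined to {2, 4, 5}, which locks those values in; drop them from box 3, box 5.
So box 5 = 3.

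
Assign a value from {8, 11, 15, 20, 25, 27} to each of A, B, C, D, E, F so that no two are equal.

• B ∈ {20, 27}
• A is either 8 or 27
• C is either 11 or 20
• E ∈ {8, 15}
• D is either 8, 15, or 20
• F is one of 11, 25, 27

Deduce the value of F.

Among the 6 variables, 25 fits only F (and all 6 values in {8, 11, 15, 20, 25, 27} must be used), so F = 25.

25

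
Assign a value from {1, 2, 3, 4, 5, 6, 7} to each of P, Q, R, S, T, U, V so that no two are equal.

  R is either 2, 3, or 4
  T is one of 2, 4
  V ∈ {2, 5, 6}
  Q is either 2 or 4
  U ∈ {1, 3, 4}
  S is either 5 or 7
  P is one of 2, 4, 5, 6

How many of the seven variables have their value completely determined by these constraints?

Among the 7 variables, 1 fits only U (and all 7 values in {1, 2, 3, 4, 5, 6, 7} must be used), so U = 1.
The 6 still-open variables draw from only 6 values {2, 3, 4, 5, 6, 7}, so each is used; only R can be 3, hence R = 3.
Among the 5 still-open variables, 7 fits only S (and all 5 values in {2, 4, 5, 6, 7} must be used), so S = 7.
Q and T between them cover only {2, 4} — a naked pair. Remove those values from P, V.
Determined: R=3, S=7, U=1. The other variables each still have more than one consistent value. That makes 3.

3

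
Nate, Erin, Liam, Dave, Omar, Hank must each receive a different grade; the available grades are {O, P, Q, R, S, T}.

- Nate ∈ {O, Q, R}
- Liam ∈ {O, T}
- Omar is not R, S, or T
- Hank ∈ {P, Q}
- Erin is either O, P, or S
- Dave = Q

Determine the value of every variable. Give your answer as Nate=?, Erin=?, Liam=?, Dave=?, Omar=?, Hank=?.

Dave has just one choice, so Dave = Q. So Nate, Omar, Hank can't be Q.
Hank has just one choice, so Hank = P. Eliminate P elsewhere: Erin, Omar.
Omar's domain is down to {O}, so Omar = O. Strike O from Nate, Erin, Liam.
Nate has just one choice, so Nate = R.
That leaves Erin = S.
That leaves Liam = T.

Nate=R, Erin=S, Liam=T, Dave=Q, Omar=O, Hank=P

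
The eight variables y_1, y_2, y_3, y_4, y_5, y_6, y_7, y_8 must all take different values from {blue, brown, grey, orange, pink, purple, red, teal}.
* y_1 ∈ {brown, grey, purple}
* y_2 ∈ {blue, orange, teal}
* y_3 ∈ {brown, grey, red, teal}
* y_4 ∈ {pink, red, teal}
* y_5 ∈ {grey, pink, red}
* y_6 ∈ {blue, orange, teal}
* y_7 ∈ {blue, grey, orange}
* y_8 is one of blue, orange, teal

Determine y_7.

The 8 variables draw from only 8 values {blue, brown, grey, orange, pink, purple, red, teal}, so each is used; only y_1 can be purple, hence y_1 = purple.
The 7 still-open variables together cover exactly {blue, brown, grey, orange, pink, red, teal} — 7 values for 7 variables — and brown appears only in y_3's list, so y_3 = brown.
y_2, y_6, y_8 between them cover only {blue, orange, teal} — a naked triple. Remove those values from y_4, y_7.
So y_7 = grey.

grey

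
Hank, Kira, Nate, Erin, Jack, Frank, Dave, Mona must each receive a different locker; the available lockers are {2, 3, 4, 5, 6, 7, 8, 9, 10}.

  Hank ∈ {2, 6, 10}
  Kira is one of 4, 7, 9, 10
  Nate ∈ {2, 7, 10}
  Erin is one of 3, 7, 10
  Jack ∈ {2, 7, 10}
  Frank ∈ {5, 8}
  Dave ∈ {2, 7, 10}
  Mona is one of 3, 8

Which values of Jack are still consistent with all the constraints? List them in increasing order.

Nate, Jack, Dave between them cover only {2, 7, 10} — a naked triple. Remove those values from Hank, Kira, Erin.
Hank must be 6 (only option left).
Erin's domain is down to {3}, so Erin = 3. So Mona can't be 3.
Mona has just one choice, so Mona = 8. Remove 8 from Frank.
Frank must be 5 (only option left).
No further eliminations apply; Jack can still be any of 2, 7, 10.

2, 7, 10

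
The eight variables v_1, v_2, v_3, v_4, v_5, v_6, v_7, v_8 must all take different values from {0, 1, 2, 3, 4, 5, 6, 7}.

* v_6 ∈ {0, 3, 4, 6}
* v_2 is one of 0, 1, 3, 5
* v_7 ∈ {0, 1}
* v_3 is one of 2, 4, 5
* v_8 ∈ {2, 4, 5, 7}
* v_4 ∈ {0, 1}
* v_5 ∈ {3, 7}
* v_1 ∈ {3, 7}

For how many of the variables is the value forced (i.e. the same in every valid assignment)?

2

The 8 variables draw from only 8 values {0, 1, 2, 3, 4, 5, 6, 7}, so each is used; only v_6 can be 6, hence v_6 = 6.
v_1 and v_5 between them cover only {3, 7} — a naked pair. Remove those values from v_2, v_8.
v_4 and v_7 share exactly the 2 values {0, 1}; by pigeonhole those values go to them, so strike 0, 1 from v_2.
v_2's domain is down to {5}, so v_2 = 5. So v_3, v_8 can't be 5.
Determined: v_2=5, v_6=6. The other variables each still have more than one consistent value. That makes 2.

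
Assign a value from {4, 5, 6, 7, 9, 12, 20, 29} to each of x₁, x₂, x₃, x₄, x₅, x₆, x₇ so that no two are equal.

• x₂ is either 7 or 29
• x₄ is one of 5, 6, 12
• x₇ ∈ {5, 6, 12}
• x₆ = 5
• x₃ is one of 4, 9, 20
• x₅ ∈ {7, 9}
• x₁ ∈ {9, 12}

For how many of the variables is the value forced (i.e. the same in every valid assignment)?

x₆ has just one choice, so x₆ = 5. Eliminate 5 elsewhere: x₄, x₇.
The 2 variables x₄ and x₇ are confined to {6, 12}, which locks those values in; drop them from x₁.
x₁ must be 9 (only option left). Strike 9 from x₃, x₅.
x₅ has just one choice, so x₅ = 7. Remove 7 from x₂.
x₂ has just one choice, so x₂ = 29.
Determined: x₁=9, x₂=29, x₅=7, x₆=5. The other variables each still have more than one consistent value. That makes 4.

4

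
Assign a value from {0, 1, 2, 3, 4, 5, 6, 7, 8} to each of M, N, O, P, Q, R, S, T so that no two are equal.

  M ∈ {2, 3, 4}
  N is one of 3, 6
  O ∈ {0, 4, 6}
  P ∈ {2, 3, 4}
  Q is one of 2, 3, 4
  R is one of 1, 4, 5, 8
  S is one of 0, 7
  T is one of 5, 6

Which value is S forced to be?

7

M, P, Q share exactly the 3 values {2, 3, 4}; by pigeonhole those values go to them, so strike 2, 3, 4 from N, O, R.
N's domain is down to {6}, so N = 6. Strike 6 from O, T.
O has just one choice, so O = 0. So S can't be 0.
So S = 7.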